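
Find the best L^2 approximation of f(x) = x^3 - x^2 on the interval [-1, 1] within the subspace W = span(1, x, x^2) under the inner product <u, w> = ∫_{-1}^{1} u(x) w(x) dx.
g(x) = -x^2 + 3*x/5

The best approximation g ∈ W is the orthogonal projection of f onto W. Writing g = a_0 + a_1 x + a_2 x^2, the coefficients solve the normal equations G · a = b where
  G_{ij} = <φ_i, φ_j> and b_i = <f, φ_i>, with φ_0 = 1, φ_1 = x, φ_2 = x^2.
G =
  [2, 0, 2/3]
  [0, 2/3, 0]
  [2/3, 0, 2/5],
b = (-2/3, 2/5, -2/5).
Solving gives a_0 = 0, a_1 = 3/5, a_2 = -1, so
  g(x) = -x^2 + 3*x/5.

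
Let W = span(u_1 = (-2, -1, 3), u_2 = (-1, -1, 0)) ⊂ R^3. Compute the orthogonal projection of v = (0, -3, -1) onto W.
proj_W(v) = (-24/19, -33/19, -27/19)

Set up U = [u_1 | ... | u_2] ∈ R^(3×2). The projector onto W = col(U) is P = U (U^T U)^(-1) U^T.
Compute U^T U =
  [14, 3]
  [3, 2],
and U^T v = (0, 3).
Solve U^T U · c = U^T v for the coefficients: c = (-9/19, 42/19). The projection is proj_W(v) = U c.
Check: (v - proj_W(v)) · u_1 = 0  (should be 0).
Check: (v - proj_W(v)) · u_2 = 0  (should be 0).
Result: proj_W(v) = (-24/19, -33/19, -27/19).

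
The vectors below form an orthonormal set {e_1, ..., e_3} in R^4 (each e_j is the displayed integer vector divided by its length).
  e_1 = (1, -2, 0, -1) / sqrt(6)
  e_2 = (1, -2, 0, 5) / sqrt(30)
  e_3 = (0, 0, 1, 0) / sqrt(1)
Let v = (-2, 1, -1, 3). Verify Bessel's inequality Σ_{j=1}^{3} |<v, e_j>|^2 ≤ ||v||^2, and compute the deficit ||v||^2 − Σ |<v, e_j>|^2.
Σ |<v, e_j>|^2 = 66/5; ||v||^2 = 15; deficit = 9/5

Write each e_j = u_j / sqrt(<u_j, u_j>) where u_j is the displayed integer vector. Then <v, e_j> = <v, u_j> / sqrt(<u_j, u_j>), so |<v, e_j>|^2 = <v, u_j>^2 / <u_j, u_j>.
Coefficients: <v, e_1> = -7/sqrt(6), <v, e_2> = 11/sqrt(30), <v, e_3> = -1/sqrt(1).
Square and sum: Σ |<v, e_j>|^2 = 66/5.
Compute ||v||^2 = v·v = 15.
Deficit = 15 − 66/5 = 9/5 ≥ 0, confirming Bessel's inequality. (The deficit equals ||v − Σ <v,e_j> e_j||^2, the squared distance from v to span{e_j}.)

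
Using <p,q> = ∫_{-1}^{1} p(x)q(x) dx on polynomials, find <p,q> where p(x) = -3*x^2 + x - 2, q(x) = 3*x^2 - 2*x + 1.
<p,q> = -224/15

Expand the product: p(x)·q(x) = -9*x^4 + 9*x^3 - 11*x^2 + 5*x - 2.
∫_{-1}^{1} of each monomial x^k gives [2/(k+1) if k even, 0 if k odd]. Integrating term-by-term (or equivalently evaluating the antiderivative F(x) = -9*x^5/5 + 9*x^4/4 - 11*x^3/3 + 5*x^2/2 - 2*x at the endpoints):
  F(1) − F(−1) = -163/60 − (733/60) = -224/15.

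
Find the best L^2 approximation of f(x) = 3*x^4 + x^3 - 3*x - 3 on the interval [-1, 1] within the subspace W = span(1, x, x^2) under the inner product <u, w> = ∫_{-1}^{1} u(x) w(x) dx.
g(x) = 18*x^2/7 - 12*x/5 - 114/35

The best approximation g ∈ W is the orthogonal projection of f onto W. Writing g = a_0 + a_1 x + a_2 x^2, the coefficients solve the normal equations G · a = b where
  G_{ij} = <φ_i, φ_j> and b_i = <f, φ_i>, with φ_0 = 1, φ_1 = x, φ_2 = x^2.
G =
  [2, 0, 2/3]
  [0, 2/3, 0]
  [2/3, 0, 2/5],
b = (-24/5, -8/5, -8/7).
Solving gives a_0 = -114/35, a_1 = -12/5, a_2 = 18/7, so
  g(x) = 18*x^2/7 - 12*x/5 - 114/35.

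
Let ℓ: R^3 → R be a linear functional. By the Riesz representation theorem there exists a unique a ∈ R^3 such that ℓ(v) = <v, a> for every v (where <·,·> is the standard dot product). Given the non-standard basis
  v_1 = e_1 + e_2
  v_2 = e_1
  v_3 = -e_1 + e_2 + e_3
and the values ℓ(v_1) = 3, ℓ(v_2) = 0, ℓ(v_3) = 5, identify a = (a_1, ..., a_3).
a = (0, 3, 2)

Write a = (a_1, ..., a_3) in the standard basis. For each basis vector v_i, ℓ(v_i) = <v_i, a> is a linear equation in the a_j's. Collect the n equations into a matrix system V a = ℓ, where row i of V is v_i (expressed in the standard basis). Since V is invertible (lower-triangular with 1s on the diagonal, up to permutation), solve by back-substitution:
  V =
[[1, 1, 0],
 [1, 0, 0],
 [-1, 1, 1]]
  V a = (3, 0, 5)
Solving gives a = (0, 3, 2).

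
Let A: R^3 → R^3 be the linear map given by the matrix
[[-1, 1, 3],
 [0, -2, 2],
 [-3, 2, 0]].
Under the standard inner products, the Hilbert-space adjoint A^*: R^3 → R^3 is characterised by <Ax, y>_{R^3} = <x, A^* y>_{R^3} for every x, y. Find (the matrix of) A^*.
A^* = A^T =
[[-1, 0, -3],
 [1, -2, 2],
 [3, 2, 0]]

For real matrices with standard dot products, the defining identity <Ax, y> = <x, A^* y> gives (Ax)^T y = x^T (A^*) y, i.e. x^T A^T y = x^T (A^*) y. Since this holds for all x, y, we must have A^* = A^T. Therefore
A^* =
[[-1, 0, -3],
 [1, -2, 2],
 [3, 2, 0]].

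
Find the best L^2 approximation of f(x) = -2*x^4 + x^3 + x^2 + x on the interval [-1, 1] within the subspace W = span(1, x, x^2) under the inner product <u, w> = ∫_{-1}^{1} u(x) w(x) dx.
g(x) = -5*x^2/7 + 8*x/5 + 6/35

The best approximation g ∈ W is the orthogonal projection of f onto W. Writing g = a_0 + a_1 x + a_2 x^2, the coefficients solve the normal equations G · a = b where
  G_{ij} = <φ_i, φ_j> and b_i = <f, φ_i>, with φ_0 = 1, φ_1 = x, φ_2 = x^2.
G =
  [2, 0, 2/3]
  [0, 2/3, 0]
  [2/3, 0, 2/5],
b = (-2/15, 16/15, -6/35).
Solving gives a_0 = 6/35, a_1 = 8/5, a_2 = -5/7, so
  g(x) = -5*x^2/7 + 8*x/5 + 6/35.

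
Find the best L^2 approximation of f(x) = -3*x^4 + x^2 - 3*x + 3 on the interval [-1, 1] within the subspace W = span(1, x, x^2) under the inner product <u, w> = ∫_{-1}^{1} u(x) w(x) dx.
g(x) = -11*x^2/7 - 3*x + 114/35

The best approximation g ∈ W is the orthogonal projection of f onto W. Writing g = a_0 + a_1 x + a_2 x^2, the coefficients solve the normal equations G · a = b where
  G_{ij} = <φ_i, φ_j> and b_i = <f, φ_i>, with φ_0 = 1, φ_1 = x, φ_2 = x^2.
G =
  [2, 0, 2/3]
  [0, 2/3, 0]
  [2/3, 0, 2/5],
b = (82/15, -2, 54/35).
Solving gives a_0 = 114/35, a_1 = -3, a_2 = -11/7, so
  g(x) = -11*x^2/7 - 3*x + 114/35.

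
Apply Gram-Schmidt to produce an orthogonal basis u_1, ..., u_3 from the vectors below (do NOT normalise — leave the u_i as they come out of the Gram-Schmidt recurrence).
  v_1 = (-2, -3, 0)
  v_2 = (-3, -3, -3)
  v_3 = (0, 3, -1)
Orthogonal basis:
  u_1 = (-2, -3, 0)
  u_2 = (-9/13, 6/13, -3)
  u_3 = (-15/14, 5/7, 5/14)

Apply the Gram-Schmidt recurrence
  u_1 = v_1
  u_i = v_i − Σ_{j<i} ((v_i · u_j) / (u_j · u_j)) · u_j.

Step by step this gives:
  u_1 = (-2, -3, 0)
  u_2 = (-9/13, 6/13, -3)
  u_3 = (-15/14, 5/7, 5/14)

Orthogonality check:
  u_2 · u_1 = 0 (should be 0)
  u_3 · u_1 = 0 (should be 0)
  u_3 · u_2 = 0 (should be 0)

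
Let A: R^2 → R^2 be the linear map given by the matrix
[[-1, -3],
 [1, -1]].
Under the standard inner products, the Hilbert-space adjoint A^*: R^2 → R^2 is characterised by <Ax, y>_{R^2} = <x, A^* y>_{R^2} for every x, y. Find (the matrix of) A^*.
A^* = A^T =
[[-1, 1],
 [-3, -1]]

For real matrices with standard dot products, the defining identity <Ax, y> = <x, A^* y> gives (Ax)^T y = x^T (A^*) y, i.e. x^T A^T y = x^T (A^*) y. Since this holds for all x, y, we must have A^* = A^T. Therefore
A^* =
[[-1, 1],
 [-3, -1]].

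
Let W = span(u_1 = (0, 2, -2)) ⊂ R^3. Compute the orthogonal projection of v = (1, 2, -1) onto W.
proj_W(v) = (0, 3/2, -3/2)

Set up U = [u_1 | ... | u_1] ∈ R^(3×1). The projector onto W = col(U) is P = U (U^T U)^(-1) U^T.
Compute U^T U =
  [8],
and U^T v = (6).
Solve U^T U · c = U^T v for the coefficients: c = (3/4). The projection is proj_W(v) = U c.
Check: (v - proj_W(v)) · u_1 = 0  (should be 0).
Result: proj_W(v) = (0, 3/2, -3/2).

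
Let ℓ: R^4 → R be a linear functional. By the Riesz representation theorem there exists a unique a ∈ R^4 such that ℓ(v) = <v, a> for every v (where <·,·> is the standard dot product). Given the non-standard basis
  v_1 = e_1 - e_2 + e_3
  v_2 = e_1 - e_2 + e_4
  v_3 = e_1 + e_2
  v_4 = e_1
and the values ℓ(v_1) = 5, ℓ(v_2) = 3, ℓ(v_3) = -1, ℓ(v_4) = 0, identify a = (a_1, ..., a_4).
a = (0, -1, 4, 2)

Write a = (a_1, ..., a_4) in the standard basis. For each basis vector v_i, ℓ(v_i) = <v_i, a> is a linear equation in the a_j's. Collect the n equations into a matrix system V a = ℓ, where row i of V is v_i (expressed in the standard basis). Since V is invertible (lower-triangular with 1s on the diagonal, up to permutation), solve by back-substitution:
  V =
[[1, -1, 1, 0],
 [1, -1, 0, 1],
 [1, 1, 0, 0],
 [1, 0, 0, 0]]
  V a = (5, 3, -1, 0)
Solving gives a = (0, -1, 4, 2).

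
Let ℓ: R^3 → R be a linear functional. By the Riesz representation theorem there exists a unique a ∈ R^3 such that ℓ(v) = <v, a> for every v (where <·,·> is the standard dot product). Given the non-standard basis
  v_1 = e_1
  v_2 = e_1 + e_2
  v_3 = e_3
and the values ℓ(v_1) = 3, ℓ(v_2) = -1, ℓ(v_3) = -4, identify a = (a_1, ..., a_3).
a = (3, -4, -4)

Write a = (a_1, ..., a_3) in the standard basis. For each basis vector v_i, ℓ(v_i) = <v_i, a> is a linear equation in the a_j's. Collect the n equations into a matrix system V a = ℓ, where row i of V is v_i (expressed in the standard basis). Since V is invertible (lower-triangular with 1s on the diagonal, up to permutation), solve by back-substitution:
  V =
[[1, 0, 0],
 [1, 1, 0],
 [0, 0, 1]]
  V a = (3, -1, -4)
Solving gives a = (3, -4, -4).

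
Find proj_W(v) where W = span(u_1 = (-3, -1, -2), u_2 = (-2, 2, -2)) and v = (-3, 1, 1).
proj_W(v) = (-18/13, 6/13, -15/13)

Set up U = [u_1 | ... | u_2] ∈ R^(3×2). The projector onto W = col(U) is P = U (U^T U)^(-1) U^T.
Compute U^T U =
  [14, 8]
  [8, 12],
and U^T v = (6, 6).
Solve U^T U · c = U^T v for the coefficients: c = (3/13, 9/26). The projection is proj_W(v) = U c.
Check: (v - proj_W(v)) · u_1 = 0  (should be 0).
Check: (v - proj_W(v)) · u_2 = 0  (should be 0).
Result: proj_W(v) = (-18/13, 6/13, -15/13).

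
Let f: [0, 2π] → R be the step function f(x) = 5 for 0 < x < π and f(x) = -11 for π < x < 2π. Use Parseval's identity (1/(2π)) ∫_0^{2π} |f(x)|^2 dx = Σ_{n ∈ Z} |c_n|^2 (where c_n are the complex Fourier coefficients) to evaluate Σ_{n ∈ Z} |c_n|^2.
Σ |c_n|^2 = 73

Parseval equates the L^2 energy of f (normalised by 1/(2π)) with the ℓ^2 sum of its Fourier coefficients: (1/(2π)) ∫_0^{2π} |f|^2 = Σ |c_n|^2.
Compute the left side: (1/(2π)) [∫_0^π 5^2 dx + ∫_π^{2π} (-11)^2 dx] = (1/(2π)) · (25π + 121π) = (25 + 121)/2 = 73.
So Σ_{n ∈ Z} |c_n|^2 = 73.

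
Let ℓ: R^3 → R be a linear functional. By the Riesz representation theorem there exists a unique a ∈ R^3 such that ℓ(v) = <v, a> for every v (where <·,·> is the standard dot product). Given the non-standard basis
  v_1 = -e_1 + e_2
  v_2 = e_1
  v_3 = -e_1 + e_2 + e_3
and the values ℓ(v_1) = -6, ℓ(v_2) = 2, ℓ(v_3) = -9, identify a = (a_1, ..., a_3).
a = (2, -4, -3)

Write a = (a_1, ..., a_3) in the standard basis. For each basis vector v_i, ℓ(v_i) = <v_i, a> is a linear equation in the a_j's. Collect the n equations into a matrix system V a = ℓ, where row i of V is v_i (expressed in the standard basis). Since V is invertible (lower-triangular with 1s on the diagonal, up to permutation), solve by back-substitution:
  V =
[[-1, 1, 0],
 [1, 0, 0],
 [-1, 1, 1]]
  V a = (-6, 2, -9)
Solving gives a = (2, -4, -3).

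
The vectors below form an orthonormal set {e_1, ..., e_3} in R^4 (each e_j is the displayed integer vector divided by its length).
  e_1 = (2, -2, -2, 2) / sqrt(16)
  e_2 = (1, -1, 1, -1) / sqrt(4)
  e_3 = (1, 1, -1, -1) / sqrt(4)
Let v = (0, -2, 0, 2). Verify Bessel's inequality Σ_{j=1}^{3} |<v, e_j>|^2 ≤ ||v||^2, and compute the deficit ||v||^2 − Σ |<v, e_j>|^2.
Σ |<v, e_j>|^2 = 8; ||v||^2 = 8; deficit = 0

Write each e_j = u_j / sqrt(<u_j, u_j>) where u_j is the displayed integer vector. Then <v, e_j> = <v, u_j> / sqrt(<u_j, u_j>), so |<v, e_j>|^2 = <v, u_j>^2 / <u_j, u_j>.
Coefficients: <v, e_1> = 8/sqrt(16), <v, e_2> = 0/sqrt(4), <v, e_3> = -4/sqrt(4).
Square and sum: Σ |<v, e_j>|^2 = 8.
Compute ||v||^2 = v·v = 8.
Deficit = 8 − 8 = 0 ≥ 0, confirming Bessel's inequality. (The deficit equals ||v − Σ <v,e_j> e_j||^2, the squared distance from v to span{e_j}.)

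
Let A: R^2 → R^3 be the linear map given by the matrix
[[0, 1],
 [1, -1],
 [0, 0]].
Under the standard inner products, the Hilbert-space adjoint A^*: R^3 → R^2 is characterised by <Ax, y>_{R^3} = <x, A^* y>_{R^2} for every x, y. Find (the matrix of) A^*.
A^* = A^T =
[[0, 1, 0],
 [1, -1, 0]]

For real matrices with standard dot products, the defining identity <Ax, y> = <x, A^* y> gives (Ax)^T y = x^T (A^*) y, i.e. x^T A^T y = x^T (A^*) y. Since this holds for all x, y, we must have A^* = A^T. Therefore
A^* =
[[0, 1, 0],
 [1, -1, 0]].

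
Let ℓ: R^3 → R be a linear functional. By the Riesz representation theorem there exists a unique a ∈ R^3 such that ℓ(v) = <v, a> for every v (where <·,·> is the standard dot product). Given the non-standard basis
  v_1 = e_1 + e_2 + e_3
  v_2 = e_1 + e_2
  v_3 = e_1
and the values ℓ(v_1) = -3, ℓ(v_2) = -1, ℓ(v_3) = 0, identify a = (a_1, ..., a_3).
a = (0, -1, -2)

Write a = (a_1, ..., a_3) in the standard basis. For each basis vector v_i, ℓ(v_i) = <v_i, a> is a linear equation in the a_j's. Collect the n equations into a matrix system V a = ℓ, where row i of V is v_i (expressed in the standard basis). Since V is invertible (lower-triangular with 1s on the diagonal, up to permutation), solve by back-substitution:
  V =
[[1, 1, 1],
 [1, 1, 0],
 [1, 0, 0]]
  V a = (-3, -1, 0)
Solving gives a = (0, -1, -2).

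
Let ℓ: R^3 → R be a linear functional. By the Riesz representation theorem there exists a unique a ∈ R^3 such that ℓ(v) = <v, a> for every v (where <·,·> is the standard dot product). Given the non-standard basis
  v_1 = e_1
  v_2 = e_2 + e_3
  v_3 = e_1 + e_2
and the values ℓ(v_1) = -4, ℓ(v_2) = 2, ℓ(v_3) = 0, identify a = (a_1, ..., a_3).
a = (-4, 4, -2)

Write a = (a_1, ..., a_3) in the standard basis. For each basis vector v_i, ℓ(v_i) = <v_i, a> is a linear equation in the a_j's. Collect the n equations into a matrix system V a = ℓ, where row i of V is v_i (expressed in the standard basis). Since V is invertible (lower-triangular with 1s on the diagonal, up to permutation), solve by back-substitution:
  V =
[[1, 0, 0],
 [0, 1, 1],
 [1, 1, 0]]
  V a = (-4, 2, 0)
Solving gives a = (-4, 4, -2).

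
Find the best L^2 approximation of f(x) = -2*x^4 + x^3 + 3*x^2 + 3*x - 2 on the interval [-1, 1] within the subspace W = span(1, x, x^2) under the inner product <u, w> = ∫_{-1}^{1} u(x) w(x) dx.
g(x) = 9*x^2/7 + 18*x/5 - 64/35

The best approximation g ∈ W is the orthogonal projection of f onto W. Writing g = a_0 + a_1 x + a_2 x^2, the coefficients solve the normal equations G · a = b where
  G_{ij} = <φ_i, φ_j> and b_i = <f, φ_i>, with φ_0 = 1, φ_1 = x, φ_2 = x^2.
G =
  [2, 0, 2/3]
  [0, 2/3, 0]
  [2/3, 0, 2/5],
b = (-14/5, 12/5, -74/105).
Solving gives a_0 = -64/35, a_1 = 18/5, a_2 = 9/7, so
  g(x) = 9*x^2/7 + 18*x/5 - 64/35.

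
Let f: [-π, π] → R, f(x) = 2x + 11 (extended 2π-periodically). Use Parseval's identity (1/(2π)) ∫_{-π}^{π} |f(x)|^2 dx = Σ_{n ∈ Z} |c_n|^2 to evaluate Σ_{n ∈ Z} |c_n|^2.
Σ |c_n|^2 = 4π^2/3 + 121

Expand and integrate term by term over [-π, π]:
  ∫ (2x)^2 dx = 4·(2π^3/3); ∫ 2·2·(11)·x dx = 0 (odd integrand); ∫ 11^2 dx = 121·2π.
So (1/(2π)) ∫_{-π}^{π} (2x + 11)^2 dx = 4π^2/3 + 121 = 4π^2/3 + 121.
Parseval ⇒ Σ |c_n|^2 = 4π^2/3 + 121.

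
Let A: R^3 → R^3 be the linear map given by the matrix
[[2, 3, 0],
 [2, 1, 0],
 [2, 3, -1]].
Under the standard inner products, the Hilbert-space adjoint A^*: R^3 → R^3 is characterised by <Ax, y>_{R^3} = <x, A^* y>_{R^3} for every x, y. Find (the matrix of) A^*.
A^* = A^T =
[[2, 2, 2],
 [3, 1, 3],
 [0, 0, -1]]

For real matrices with standard dot products, the defining identity <Ax, y> = <x, A^* y> gives (Ax)^T y = x^T (A^*) y, i.e. x^T A^T y = x^T (A^*) y. Since this holds for all x, y, we must have A^* = A^T. Therefore
A^* =
[[2, 2, 2],
 [3, 1, 3],
 [0, 0, -1]].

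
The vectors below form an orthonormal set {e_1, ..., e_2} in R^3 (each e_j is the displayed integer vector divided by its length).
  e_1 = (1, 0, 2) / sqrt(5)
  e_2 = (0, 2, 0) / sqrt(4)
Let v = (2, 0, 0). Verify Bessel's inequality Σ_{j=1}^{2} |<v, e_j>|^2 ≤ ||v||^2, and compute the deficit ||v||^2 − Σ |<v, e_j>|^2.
Σ |<v, e_j>|^2 = 4/5; ||v||^2 = 4; deficit = 16/5

Write each e_j = u_j / sqrt(<u_j, u_j>) where u_j is the displayed integer vector. Then <v, e_j> = <v, u_j> / sqrt(<u_j, u_j>), so |<v, e_j>|^2 = <v, u_j>^2 / <u_j, u_j>.
Coefficients: <v, e_1> = 2/sqrt(5), <v, e_2> = 0/sqrt(4).
Square and sum: Σ |<v, e_j>|^2 = 4/5.
Compute ||v||^2 = v·v = 4.
Deficit = 4 − 4/5 = 16/5 ≥ 0, confirming Bessel's inequality. (The deficit equals ||v − Σ <v,e_j> e_j||^2, the squared distance from v to span{e_j}.)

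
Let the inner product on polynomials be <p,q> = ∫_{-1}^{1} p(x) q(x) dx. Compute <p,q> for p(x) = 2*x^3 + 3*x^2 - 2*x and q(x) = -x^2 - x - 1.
<p,q> = -8/3

Expand the product: p(x)·q(x) = -2*x^5 - 5*x^4 - 3*x^3 - x^2 + 2*x.
∫_{-1}^{1} of each monomial x^k gives [2/(k+1) if k even, 0 if k odd]. Integrating term-by-term (or equivalently evaluating the antiderivative F(x) = -x^6/3 - x^5 - 3*x^4/4 - x^3/3 + x^2 at the endpoints):
  F(1) − F(−1) = -17/12 − (5/4) = -8/3.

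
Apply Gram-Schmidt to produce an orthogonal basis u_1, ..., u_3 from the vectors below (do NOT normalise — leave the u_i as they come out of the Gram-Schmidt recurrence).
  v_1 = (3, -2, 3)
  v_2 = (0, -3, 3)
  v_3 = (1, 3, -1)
Orthogonal basis:
  u_1 = (3, -2, 3)
  u_2 = (-45/22, -18/11, 21/22)
  u_3 = (-5/19, 15/19, 15/19)

Apply the Gram-Schmidt recurrence
  u_1 = v_1
  u_i = v_i − Σ_{j<i} ((v_i · u_j) / (u_j · u_j)) · u_j.

Step by step this gives:
  u_1 = (3, -2, 3)
  u_2 = (-45/22, -18/11, 21/22)
  u_3 = (-5/19, 15/19, 15/19)

Orthogonality check:
  u_2 · u_1 = 0 (should be 0)
  u_3 · u_1 = 0 (should be 0)
  u_3 · u_2 = 0 (should be 0)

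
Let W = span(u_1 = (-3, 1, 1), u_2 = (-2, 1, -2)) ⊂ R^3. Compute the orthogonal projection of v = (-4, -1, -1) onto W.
proj_W(v) = (-233/74, 47/37, -53/74)

Set up U = [u_1 | ... | u_2] ∈ R^(3×2). The projector onto W = col(U) is P = U (U^T U)^(-1) U^T.
Compute U^T U =
  [11, 5]
  [5, 9],
and U^T v = (10, 9).
Solve U^T U · c = U^T v for the coefficients: c = (45/74, 49/74). The projection is proj_W(v) = U c.
Check: (v - proj_W(v)) · u_1 = 0  (should be 0).
Check: (v - proj_W(v)) · u_2 = 0  (should be 0).
Result: proj_W(v) = (-233/74, 47/37, -53/74).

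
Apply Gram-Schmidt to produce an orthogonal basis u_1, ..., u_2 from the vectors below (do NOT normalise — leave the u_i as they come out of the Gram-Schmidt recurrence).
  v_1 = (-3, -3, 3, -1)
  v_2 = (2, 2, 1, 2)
Orthogonal basis:
  u_1 = (-3, -3, 3, -1)
  u_2 = (23/28, 23/28, 61/28, 45/28)

Apply the Gram-Schmidt recurrence
  u_1 = v_1
  u_i = v_i − Σ_{j<i} ((v_i · u_j) / (u_j · u_j)) · u_j.

Step by step this gives:
  u_1 = (-3, -3, 3, -1)
  u_2 = (23/28, 23/28, 61/28, 45/28)

Orthogonality check:
  u_2 · u_1 = 0 (should be 0)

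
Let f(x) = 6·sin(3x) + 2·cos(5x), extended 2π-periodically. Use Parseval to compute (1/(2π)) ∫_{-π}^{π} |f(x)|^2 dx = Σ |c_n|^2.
Σ |c_n|^2 = 20

Expand |f|^2 and use orthogonality of {sin(nx), cos(mx)} on [-π, π]:
  ∫_{-π}^{π} sin(nx)^2 dx = π, ∫ cos(mx)^2 dx = π, and cross terms integrate to 0.
So ∫_{-π}^{π} f(x)^2 dx = 6^2 · π + 2^2 · π = (36 + 4)π.
Divide by 2π: (36 + 4)/2 = 20.
By Parseval, this equals Σ |c_n|^2.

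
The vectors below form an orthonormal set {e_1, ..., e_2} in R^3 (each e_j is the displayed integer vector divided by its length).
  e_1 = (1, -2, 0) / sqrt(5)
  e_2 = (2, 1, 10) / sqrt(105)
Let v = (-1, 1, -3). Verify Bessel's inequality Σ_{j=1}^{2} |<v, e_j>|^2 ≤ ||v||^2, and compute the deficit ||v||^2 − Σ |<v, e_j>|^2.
Σ |<v, e_j>|^2 = 230/21; ||v||^2 = 11; deficit = 1/21

Write each e_j = u_j / sqrt(<u_j, u_j>) where u_j is the displayed integer vector. Then <v, e_j> = <v, u_j> / sqrt(<u_j, u_j>), so |<v, e_j>|^2 = <v, u_j>^2 / <u_j, u_j>.
Coefficients: <v, e_1> = -3/sqrt(5), <v, e_2> = -31/sqrt(105).
Square and sum: Σ |<v, e_j>|^2 = 230/21.
Compute ||v||^2 = v·v = 11.
Deficit = 11 − 230/21 = 1/21 ≥ 0, confirming Bessel's inequality. (The deficit equals ||v − Σ <v,e_j> e_j||^2, the squared distance from v to span{e_j}.)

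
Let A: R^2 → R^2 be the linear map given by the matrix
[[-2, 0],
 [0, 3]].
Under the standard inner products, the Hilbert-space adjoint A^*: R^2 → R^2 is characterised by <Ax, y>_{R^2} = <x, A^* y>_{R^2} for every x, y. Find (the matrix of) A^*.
A^* = A^T =
[[-2, 0],
 [0, 3]]

For real matrices with standard dot products, the defining identity <Ax, y> = <x, A^* y> gives (Ax)^T y = x^T (A^*) y, i.e. x^T A^T y = x^T (A^*) y. Since this holds for all x, y, we must have A^* = A^T. Therefore
A^* =
[[-2, 0],
 [0, 3]].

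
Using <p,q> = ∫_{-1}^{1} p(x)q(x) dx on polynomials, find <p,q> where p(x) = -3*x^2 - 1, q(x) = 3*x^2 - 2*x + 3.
<p,q> = -88/5

Expand the product: p(x)·q(x) = -9*x^4 + 6*x^3 - 12*x^2 + 2*x - 3.
∫_{-1}^{1} of each monomial x^k gives [2/(k+1) if k even, 0 if k odd]. Integrating term-by-term (or equivalently evaluating the antiderivative F(x) = -9*x^5/5 + 3*x^4/2 - 4*x^3 + x^2 - 3*x at the endpoints):
  F(1) − F(−1) = -63/10 − (113/10) = -88/5.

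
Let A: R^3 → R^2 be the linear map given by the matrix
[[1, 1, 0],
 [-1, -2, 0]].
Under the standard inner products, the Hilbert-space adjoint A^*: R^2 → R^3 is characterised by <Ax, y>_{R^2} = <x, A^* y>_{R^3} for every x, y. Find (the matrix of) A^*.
A^* = A^T =
[[1, -1],
 [1, -2],
 [0, 0]]

For real matrices with standard dot products, the defining identity <Ax, y> = <x, A^* y> gives (Ax)^T y = x^T (A^*) y, i.e. x^T A^T y = x^T (A^*) y. Since this holds for all x, y, we must have A^* = A^T. Therefore
A^* =
[[1, -1],
 [1, -2],
 [0, 0]].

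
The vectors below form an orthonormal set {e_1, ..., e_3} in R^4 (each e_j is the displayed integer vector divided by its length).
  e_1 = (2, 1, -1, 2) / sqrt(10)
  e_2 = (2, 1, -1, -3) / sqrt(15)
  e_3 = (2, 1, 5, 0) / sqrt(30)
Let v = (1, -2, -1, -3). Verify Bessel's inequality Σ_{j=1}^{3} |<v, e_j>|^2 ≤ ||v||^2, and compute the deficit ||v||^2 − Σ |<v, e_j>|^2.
Σ |<v, e_j>|^2 = 10; ||v||^2 = 15; deficit = 5

Write each e_j = u_j / sqrt(<u_j, u_j>) where u_j is the displayed integer vector. Then <v, e_j> = <v, u_j> / sqrt(<u_j, u_j>), so |<v, e_j>|^2 = <v, u_j>^2 / <u_j, u_j>.
Coefficients: <v, e_1> = -5/sqrt(10), <v, e_2> = 10/sqrt(15), <v, e_3> = -5/sqrt(30).
Square and sum: Σ |<v, e_j>|^2 = 10.
Compute ||v||^2 = v·v = 15.
Deficit = 15 − 10 = 5 ≥ 0, confirming Bessel's inequality. (The deficit equals ||v − Σ <v,e_j> e_j||^2, the squared distance from v to span{e_j}.)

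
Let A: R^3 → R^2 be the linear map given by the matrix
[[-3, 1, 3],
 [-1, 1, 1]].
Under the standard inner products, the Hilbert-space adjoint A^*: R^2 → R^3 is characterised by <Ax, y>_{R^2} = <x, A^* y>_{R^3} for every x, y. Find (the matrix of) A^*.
A^* = A^T =
[[-3, -1],
 [1, 1],
 [3, 1]]

For real matrices with standard dot products, the defining identity <Ax, y> = <x, A^* y> gives (Ax)^T y = x^T (A^*) y, i.e. x^T A^T y = x^T (A^*) y. Since this holds for all x, y, we must have A^* = A^T. Therefore
A^* =
[[-3, -1],
 [1, 1],
 [3, 1]].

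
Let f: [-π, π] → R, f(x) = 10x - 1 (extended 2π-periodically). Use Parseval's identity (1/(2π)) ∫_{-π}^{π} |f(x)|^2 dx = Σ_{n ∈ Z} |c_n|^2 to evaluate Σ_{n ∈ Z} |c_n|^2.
Σ |c_n|^2 = 100π^2/3 + 1

Expand and integrate term by term over [-π, π]:
  ∫ (10x)^2 dx = 100·(2π^3/3); ∫ 2·10·(-1)·x dx = 0 (odd integrand); ∫ (-1)^2 dx = 1·2π.
So (1/(2π)) ∫_{-π}^{π} (10x - 1)^2 dx = 100π^2/3 + 1 = 100π^2/3 + 1.
Parseval ⇒ Σ |c_n|^2 = 100π^2/3 + 1.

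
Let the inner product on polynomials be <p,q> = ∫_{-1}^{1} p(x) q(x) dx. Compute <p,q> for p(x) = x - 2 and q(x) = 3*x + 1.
<p,q> = -2

Expand the product: p(x)·q(x) = 3*x^2 - 5*x - 2.
∫_{-1}^{1} of each monomial x^k gives [2/(k+1) if k even, 0 if k odd]. Integrating term-by-term (or equivalently evaluating the antiderivative F(x) = x^3 - 5*x^2/2 - 2*x at the endpoints):
  F(1) − F(−1) = -7/2 − (-3/2) = -2.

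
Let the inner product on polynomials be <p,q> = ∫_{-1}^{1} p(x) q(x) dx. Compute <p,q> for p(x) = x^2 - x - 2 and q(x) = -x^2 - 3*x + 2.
<p,q> = -56/15

Expand the product: p(x)·q(x) = -x^4 - 2*x^3 + 7*x^2 + 4*x - 4.
∫_{-1}^{1} of each monomial x^k gives [2/(k+1) if k even, 0 if k odd]. Integrating term-by-term (or equivalently evaluating the antiderivative F(x) = -x^5/5 - x^4/2 + 7*x^3/3 + 2*x^2 - 4*x at the endpoints):
  F(1) − F(−1) = -11/30 − (101/30) = -56/15.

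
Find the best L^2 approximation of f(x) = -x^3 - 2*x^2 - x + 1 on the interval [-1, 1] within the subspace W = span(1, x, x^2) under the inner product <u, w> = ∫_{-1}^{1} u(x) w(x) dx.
g(x) = -2*x^2 - 8*x/5 + 1

The best approximation g ∈ W is the orthogonal projection of f onto W. Writing g = a_0 + a_1 x + a_2 x^2, the coefficients solve the normal equations G · a = b where
  G_{ij} = <φ_i, φ_j> and b_i = <f, φ_i>, with φ_0 = 1, φ_1 = x, φ_2 = x^2.
G =
  [2, 0, 2/3]
  [0, 2/3, 0]
  [2/3, 0, 2/5],
b = (2/3, -16/15, -2/15).
Solving gives a_0 = 1, a_1 = -8/5, a_2 = -2, so
  g(x) = -2*x^2 - 8*x/5 + 1.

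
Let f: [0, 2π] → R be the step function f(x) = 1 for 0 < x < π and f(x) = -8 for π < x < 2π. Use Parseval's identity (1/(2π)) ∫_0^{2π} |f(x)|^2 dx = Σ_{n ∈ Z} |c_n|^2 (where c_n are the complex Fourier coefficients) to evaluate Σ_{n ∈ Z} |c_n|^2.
Σ |c_n|^2 = 65/2

Parseval equates the L^2 energy of f (normalised by 1/(2π)) with the ℓ^2 sum of its Fourier coefficients: (1/(2π)) ∫_0^{2π} |f|^2 = Σ |c_n|^2.
Compute the left side: (1/(2π)) [∫_0^π 1^2 dx + ∫_π^{2π} (-8)^2 dx] = (1/(2π)) · (1π + 64π) = (1 + 64)/2 = 65/2.
So Σ_{n ∈ Z} |c_n|^2 = 65/2.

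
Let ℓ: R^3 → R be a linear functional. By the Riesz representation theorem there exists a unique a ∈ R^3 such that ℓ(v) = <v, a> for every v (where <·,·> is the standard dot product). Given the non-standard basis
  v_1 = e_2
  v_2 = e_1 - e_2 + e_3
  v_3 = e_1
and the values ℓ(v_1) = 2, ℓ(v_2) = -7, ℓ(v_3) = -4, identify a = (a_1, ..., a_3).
a = (-4, 2, -1)

Write a = (a_1, ..., a_3) in the standard basis. For each basis vector v_i, ℓ(v_i) = <v_i, a> is a linear equation in the a_j's. Collect the n equations into a matrix system V a = ℓ, where row i of V is v_i (expressed in the standard basis). Since V is invertible (lower-triangular with 1s on the diagonal, up to permutation), solve by back-substitution:
  V =
[[0, 1, 0],
 [1, -1, 1],
 [1, 0, 0]]
  V a = (2, -7, -4)
Solving gives a = (-4, 2, -1).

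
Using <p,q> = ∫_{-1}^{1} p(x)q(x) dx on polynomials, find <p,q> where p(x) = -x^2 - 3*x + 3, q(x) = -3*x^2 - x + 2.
<p,q> = 118/15

Expand the product: p(x)·q(x) = 3*x^4 + 10*x^3 - 8*x^2 - 9*x + 6.
∫_{-1}^{1} of each monomial x^k gives [2/(k+1) if k even, 0 if k odd]. Integrating term-by-term (or equivalently evaluating the antiderivative F(x) = 3*x^5/5 + 5*x^4/2 - 8*x^3/3 - 9*x^2/2 + 6*x at the endpoints):
  F(1) − F(−1) = 29/15 − (-89/15) = 118/15.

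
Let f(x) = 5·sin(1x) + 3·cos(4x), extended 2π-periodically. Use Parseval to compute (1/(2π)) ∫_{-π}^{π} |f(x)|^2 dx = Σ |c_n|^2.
Σ |c_n|^2 = 17

Expand |f|^2 and use orthogonality of {sin(nx), cos(mx)} on [-π, π]:
  ∫_{-π}^{π} sin(nx)^2 dx = π, ∫ cos(mx)^2 dx = π, and cross terms integrate to 0.
So ∫_{-π}^{π} f(x)^2 dx = 5^2 · π + 3^2 · π = (25 + 9)π.
Divide by 2π: (25 + 9)/2 = 17.
By Parseval, this equals Σ |c_n|^2.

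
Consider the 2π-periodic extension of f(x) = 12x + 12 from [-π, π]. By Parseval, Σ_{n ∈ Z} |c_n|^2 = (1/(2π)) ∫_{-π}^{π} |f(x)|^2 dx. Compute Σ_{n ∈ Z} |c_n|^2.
Σ |c_n|^2 = 48π^2 + 144

Expand and integrate term by term over [-π, π]:
  ∫ (12x)^2 dx = 144·(2π^3/3); ∫ 2·12·(12)·x dx = 0 (odd integrand); ∫ 12^2 dx = 144·2π.
So (1/(2π)) ∫_{-π}^{π} (12x + 12)^2 dx = 144π^2/3 + 144 = 48π^2 + 144.
Parseval ⇒ Σ |c_n|^2 = 48π^2 + 144.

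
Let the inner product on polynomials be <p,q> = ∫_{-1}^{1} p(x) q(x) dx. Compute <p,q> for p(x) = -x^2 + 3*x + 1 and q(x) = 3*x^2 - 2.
<p,q> = -28/15

Expand the product: p(x)·q(x) = -3*x^4 + 9*x^3 + 5*x^2 - 6*x - 2.
∫_{-1}^{1} of each monomial x^k gives [2/(k+1) if k even, 0 if k odd]. Integrating term-by-term (or equivalently evaluating the antiderivative F(x) = -3*x^5/5 + 9*x^4/4 + 5*x^3/3 - 3*x^2 - 2*x at the endpoints):
  F(1) − F(−1) = -101/60 − (11/60) = -28/15.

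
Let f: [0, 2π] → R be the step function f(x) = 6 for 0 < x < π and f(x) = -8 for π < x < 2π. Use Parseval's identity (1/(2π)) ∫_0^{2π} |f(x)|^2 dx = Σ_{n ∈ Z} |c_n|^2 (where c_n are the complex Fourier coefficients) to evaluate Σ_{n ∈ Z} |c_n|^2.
Σ |c_n|^2 = 50

Parseval equates the L^2 energy of f (normalised by 1/(2π)) with the ℓ^2 sum of its Fourier coefficients: (1/(2π)) ∫_0^{2π} |f|^2 = Σ |c_n|^2.
Compute the left side: (1/(2π)) [∫_0^π 6^2 dx + ∫_π^{2π} (-8)^2 dx] = (1/(2π)) · (36π + 64π) = (36 + 64)/2 = 50.
So Σ_{n ∈ Z} |c_n|^2 = 50.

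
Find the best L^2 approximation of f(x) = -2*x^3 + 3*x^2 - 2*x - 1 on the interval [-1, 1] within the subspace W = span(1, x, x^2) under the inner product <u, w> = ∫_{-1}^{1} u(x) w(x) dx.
g(x) = 3*x^2 - 16*x/5 - 1

The best approximation g ∈ W is the orthogonal projection of f onto W. Writing g = a_0 + a_1 x + a_2 x^2, the coefficients solve the normal equations G · a = b where
  G_{ij} = <φ_i, φ_j> and b_i = <f, φ_i>, with φ_0 = 1, φ_1 = x, φ_2 = x^2.
G =
  [2, 0, 2/3]
  [0, 2/3, 0]
  [2/3, 0, 2/5],
b = (0, -32/15, 8/15).
Solving gives a_0 = -1, a_1 = -16/5, a_2 = 3, so
  g(x) = 3*x^2 - 16*x/5 - 1.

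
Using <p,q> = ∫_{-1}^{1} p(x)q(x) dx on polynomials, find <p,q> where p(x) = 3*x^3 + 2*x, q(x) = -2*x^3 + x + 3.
<p,q> = -82/105

Expand the product: p(x)·q(x) = -6*x^6 - x^4 + 9*x^3 + 2*x^2 + 6*x.
∫_{-1}^{1} of each monomial x^k gives [2/(k+1) if k even, 0 if k odd]. Integrating term-by-term (or equivalently evaluating the antiderivative F(x) = -6*x^7/7 - x^5/5 + 9*x^4/4 + 2*x^3/3 + 3*x^2 at the endpoints):
  F(1) − F(−1) = 2041/420 − (2369/420) = -82/105.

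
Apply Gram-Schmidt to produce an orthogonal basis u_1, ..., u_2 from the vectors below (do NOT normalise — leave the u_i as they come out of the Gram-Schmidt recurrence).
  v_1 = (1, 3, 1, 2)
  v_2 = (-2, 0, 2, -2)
Orthogonal basis:
  u_1 = (1, 3, 1, 2)
  u_2 = (-26/15, 4/5, 34/15, -22/15)

Apply the Gram-Schmidt recurrence
  u_1 = v_1
  u_i = v_i − Σ_{j<i} ((v_i · u_j) / (u_j · u_j)) · u_j.

Step by step this gives:
  u_1 = (1, 3, 1, 2)
  u_2 = (-26/15, 4/5, 34/15, -22/15)

Orthogonality check:
  u_2 · u_1 = 0 (should be 0)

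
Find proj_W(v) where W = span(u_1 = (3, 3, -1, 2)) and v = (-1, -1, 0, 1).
proj_W(v) = (-12/23, -12/23, 4/23, -8/23)

Set up U = [u_1 | ... | u_1] ∈ R^(4×1). The projector onto W = col(U) is P = U (U^T U)^(-1) U^T.
Compute U^T U =
  [23],
and U^T v = (-4).
Solve U^T U · c = U^T v for the coefficients: c = (-4/23). The projection is proj_W(v) = U c.
Check: (v - proj_W(v)) · u_1 = 0  (should be 0).
Result: proj_W(v) = (-12/23, -12/23, 4/23, -8/23).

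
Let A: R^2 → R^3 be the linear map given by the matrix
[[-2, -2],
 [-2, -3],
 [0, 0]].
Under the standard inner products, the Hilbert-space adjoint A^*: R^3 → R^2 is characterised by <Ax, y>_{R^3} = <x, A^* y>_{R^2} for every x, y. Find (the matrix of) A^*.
A^* = A^T =
[[-2, -2, 0],
 [-2, -3, 0]]

For real matrices with standard dot products, the defining identity <Ax, y> = <x, A^* y> gives (Ax)^T y = x^T (A^*) y, i.e. x^T A^T y = x^T (A^*) y. Since this holds for all x, y, we must have A^* = A^T. Therefore
A^* =
[[-2, -2, 0],
 [-2, -3, 0]].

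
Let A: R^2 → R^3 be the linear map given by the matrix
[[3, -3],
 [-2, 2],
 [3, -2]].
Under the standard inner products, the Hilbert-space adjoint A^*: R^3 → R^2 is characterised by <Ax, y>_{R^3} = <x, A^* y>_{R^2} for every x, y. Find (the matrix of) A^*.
A^* = A^T =
[[3, -2, 3],
 [-3, 2, -2]]

For real matrices with standard dot products, the defining identity <Ax, y> = <x, A^* y> gives (Ax)^T y = x^T (A^*) y, i.e. x^T A^T y = x^T (A^*) y. Since this holds for all x, y, we must have A^* = A^T. Therefore
A^* =
[[3, -2, 3],
 [-3, 2, -2]].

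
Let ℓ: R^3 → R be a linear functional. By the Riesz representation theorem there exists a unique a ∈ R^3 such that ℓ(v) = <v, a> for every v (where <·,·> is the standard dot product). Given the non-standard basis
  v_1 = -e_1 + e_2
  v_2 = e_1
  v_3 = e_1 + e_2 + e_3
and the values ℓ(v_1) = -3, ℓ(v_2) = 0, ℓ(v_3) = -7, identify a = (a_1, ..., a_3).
a = (0, -3, -4)

Write a = (a_1, ..., a_3) in the standard basis. For each basis vector v_i, ℓ(v_i) = <v_i, a> is a linear equation in the a_j's. Collect the n equations into a matrix system V a = ℓ, where row i of V is v_i (expressed in the standard basis). Since V is invertible (lower-triangular with 1s on the diagonal, up to permutation), solve by back-substitution:
  V =
[[-1, 1, 0],
 [1, 0, 0],
 [1, 1, 1]]
  V a = (-3, 0, -7)
Solving gives a = (0, -3, -4).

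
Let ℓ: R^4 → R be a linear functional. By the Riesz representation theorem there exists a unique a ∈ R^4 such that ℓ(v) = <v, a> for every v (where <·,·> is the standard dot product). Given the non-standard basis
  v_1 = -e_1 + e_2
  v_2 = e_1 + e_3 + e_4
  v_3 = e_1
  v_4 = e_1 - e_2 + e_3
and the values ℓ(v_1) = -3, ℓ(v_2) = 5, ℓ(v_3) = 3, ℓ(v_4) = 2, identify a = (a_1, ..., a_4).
a = (3, 0, -1, 3)

Write a = (a_1, ..., a_4) in the standard basis. For each basis vector v_i, ℓ(v_i) = <v_i, a> is a linear equation in the a_j's. Collect the n equations into a matrix system V a = ℓ, where row i of V is v_i (expressed in the standard basis). Since V is invertible (lower-triangular with 1s on the diagonal, up to permutation), solve by back-substitution:
  V =
[[-1, 1, 0, 0],
 [1, 0, 1, 1],
 [1, 0, 0, 0],
 [1, -1, 1, 0]]
  V a = (-3, 5, 3, 2)
Solving gives a = (3, 0, -1, 3).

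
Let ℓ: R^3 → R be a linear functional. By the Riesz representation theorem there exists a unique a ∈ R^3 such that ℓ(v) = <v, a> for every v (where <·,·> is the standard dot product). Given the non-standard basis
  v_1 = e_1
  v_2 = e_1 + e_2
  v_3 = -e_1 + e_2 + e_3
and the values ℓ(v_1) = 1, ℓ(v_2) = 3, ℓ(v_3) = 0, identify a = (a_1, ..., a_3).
a = (1, 2, -1)

Write a = (a_1, ..., a_3) in the standard basis. For each basis vector v_i, ℓ(v_i) = <v_i, a> is a linear equation in the a_j's. Collect the n equations into a matrix system V a = ℓ, where row i of V is v_i (expressed in the standard basis). Since V is invertible (lower-triangular with 1s on the diagonal, up to permutation), solve by back-substitution:
  V =
[[1, 0, 0],
 [1, 1, 0],
 [-1, 1, 1]]
  V a = (1, 3, 0)
Solving gives a = (1, 2, -1).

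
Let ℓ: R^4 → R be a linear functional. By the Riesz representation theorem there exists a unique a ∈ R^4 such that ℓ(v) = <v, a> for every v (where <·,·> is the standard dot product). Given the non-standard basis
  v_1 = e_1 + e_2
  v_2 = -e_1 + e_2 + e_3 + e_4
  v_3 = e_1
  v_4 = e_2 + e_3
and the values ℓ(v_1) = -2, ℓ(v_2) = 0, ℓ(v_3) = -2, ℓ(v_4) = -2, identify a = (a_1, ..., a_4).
a = (-2, 0, -2, 0)

Write a = (a_1, ..., a_4) in the standard basis. For each basis vector v_i, ℓ(v_i) = <v_i, a> is a linear equation in the a_j's. Collect the n equations into a matrix system V a = ℓ, where row i of V is v_i (expressed in the standard basis). Since V is invertible (lower-triangular with 1s on the diagonal, up to permutation), solve by back-substitution:
  V =
[[1, 1, 0, 0],
 [-1, 1, 1, 1],
 [1, 0, 0, 0],
 [0, 1, 1, 0]]
  V a = (-2, 0, -2, -2)
Solving gives a = (-2, 0, -2, 0).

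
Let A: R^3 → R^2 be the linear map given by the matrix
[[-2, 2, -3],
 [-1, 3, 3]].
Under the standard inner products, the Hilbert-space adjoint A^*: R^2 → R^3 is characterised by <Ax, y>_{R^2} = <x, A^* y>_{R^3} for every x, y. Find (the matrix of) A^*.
A^* = A^T =
[[-2, -1],
 [2, 3],
 [-3, 3]]

For real matrices with standard dot products, the defining identity <Ax, y> = <x, A^* y> gives (Ax)^T y = x^T (A^*) y, i.e. x^T A^T y = x^T (A^*) y. Since this holds for all x, y, we must have A^* = A^T. Therefore
A^* =
[[-2, -1],
 [2, 3],
 [-3, 3]].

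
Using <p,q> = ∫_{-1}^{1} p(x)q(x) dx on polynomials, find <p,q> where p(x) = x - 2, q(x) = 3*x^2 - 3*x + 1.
<p,q> = -10

Expand the product: p(x)·q(x) = 3*x^3 - 9*x^2 + 7*x - 2.
∫_{-1}^{1} of each monomial x^k gives [2/(k+1) if k even, 0 if k odd]. Integrating term-by-term (or equivalently evaluating the antiderivative F(x) = 3*x^4/4 - 3*x^3 + 7*x^2/2 - 2*x at the endpoints):
  F(1) − F(−1) = -3/4 − (37/4) = -10.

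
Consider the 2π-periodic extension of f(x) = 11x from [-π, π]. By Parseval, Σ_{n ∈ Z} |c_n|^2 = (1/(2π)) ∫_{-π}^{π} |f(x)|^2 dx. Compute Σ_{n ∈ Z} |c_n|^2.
Σ |c_n|^2 = 121π^2/3

Expand and integrate term by term over [-π, π]:
  ∫ (11x)^2 dx = 121·(2π^3/3); ∫ 2·11·(0)·x dx = 0 (odd integrand); ∫ 0^2 dx = 0·2π.
So (1/(2π)) ∫_{-π}^{π} (11x)^2 dx = 121π^2/3 + 0 = 121π^2/3.
Parseval ⇒ Σ |c_n|^2 = 121π^2/3.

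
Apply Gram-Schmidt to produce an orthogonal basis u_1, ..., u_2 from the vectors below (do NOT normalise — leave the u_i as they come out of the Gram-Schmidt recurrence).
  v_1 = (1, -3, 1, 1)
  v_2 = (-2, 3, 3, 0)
Orthogonal basis:
  u_1 = (1, -3, 1, 1)
  u_2 = (-4/3, 1, 11/3, 2/3)

Apply the Gram-Schmidt recurrence
  u_1 = v_1
  u_i = v_i − Σ_{j<i} ((v_i · u_j) / (u_j · u_j)) · u_j.

Step by step this gives:
  u_1 = (1, -3, 1, 1)
  u_2 = (-4/3, 1, 11/3, 2/3)

Orthogonality check:
  u_2 · u_1 = 0 (should be 0)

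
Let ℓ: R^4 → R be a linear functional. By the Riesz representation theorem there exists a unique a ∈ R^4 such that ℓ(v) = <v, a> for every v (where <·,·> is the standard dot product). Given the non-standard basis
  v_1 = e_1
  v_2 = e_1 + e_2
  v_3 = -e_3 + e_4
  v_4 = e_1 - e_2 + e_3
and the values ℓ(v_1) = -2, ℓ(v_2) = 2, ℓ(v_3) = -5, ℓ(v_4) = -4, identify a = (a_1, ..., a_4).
a = (-2, 4, 2, -3)

Write a = (a_1, ..., a_4) in the standard basis. For each basis vector v_i, ℓ(v_i) = <v_i, a> is a linear equation in the a_j's. Collect the n equations into a matrix system V a = ℓ, where row i of V is v_i (expressed in the standard basis). Since V is invertible (lower-triangular with 1s on the diagonal, up to permutation), solve by back-substitution:
  V =
[[1, 0, 0, 0],
 [1, 1, 0, 0],
 [0, 0, -1, 1],
 [1, -1, 1, 0]]
  V a = (-2, 2, -5, -4)
Solving gives a = (-2, 4, 2, -3).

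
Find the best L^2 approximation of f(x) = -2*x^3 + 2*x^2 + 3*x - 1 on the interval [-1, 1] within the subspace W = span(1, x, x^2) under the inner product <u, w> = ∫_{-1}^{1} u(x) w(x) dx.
g(x) = 2*x^2 + 9*x/5 - 1

The best approximation g ∈ W is the orthogonal projection of f onto W. Writing g = a_0 + a_1 x + a_2 x^2, the coefficients solve the normal equations G · a = b where
  G_{ij} = <φ_i, φ_j> and b_i = <f, φ_i>, with φ_0 = 1, φ_1 = x, φ_2 = x^2.
G =
  [2, 0, 2/3]
  [0, 2/3, 0]
  [2/3, 0, 2/5],
b = (-2/3, 6/5, 2/15).
Solving gives a_0 = -1, a_1 = 9/5, a_2 = 2, so
  g(x) = 2*x^2 + 9*x/5 - 1.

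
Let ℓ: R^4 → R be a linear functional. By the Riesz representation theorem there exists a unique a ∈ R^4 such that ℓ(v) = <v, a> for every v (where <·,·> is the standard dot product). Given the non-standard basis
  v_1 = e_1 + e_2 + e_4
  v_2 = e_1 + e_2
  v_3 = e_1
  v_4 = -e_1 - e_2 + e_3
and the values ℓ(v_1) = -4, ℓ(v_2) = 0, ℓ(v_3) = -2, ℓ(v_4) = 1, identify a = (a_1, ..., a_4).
a = (-2, 2, 1, -4)

Write a = (a_1, ..., a_4) in the standard basis. For each basis vector v_i, ℓ(v_i) = <v_i, a> is a linear equation in the a_j's. Collect the n equations into a matrix system V a = ℓ, where row i of V is v_i (expressed in the standard basis). Since V is invertible (lower-triangular with 1s on the diagonal, up to permutation), solve by back-substitution:
  V =
[[1, 1, 0, 1],
 [1, 1, 0, 0],
 [1, 0, 0, 0],
 [-1, -1, 1, 0]]
  V a = (-4, 0, -2, 1)
Solving gives a = (-2, 2, 1, -4).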